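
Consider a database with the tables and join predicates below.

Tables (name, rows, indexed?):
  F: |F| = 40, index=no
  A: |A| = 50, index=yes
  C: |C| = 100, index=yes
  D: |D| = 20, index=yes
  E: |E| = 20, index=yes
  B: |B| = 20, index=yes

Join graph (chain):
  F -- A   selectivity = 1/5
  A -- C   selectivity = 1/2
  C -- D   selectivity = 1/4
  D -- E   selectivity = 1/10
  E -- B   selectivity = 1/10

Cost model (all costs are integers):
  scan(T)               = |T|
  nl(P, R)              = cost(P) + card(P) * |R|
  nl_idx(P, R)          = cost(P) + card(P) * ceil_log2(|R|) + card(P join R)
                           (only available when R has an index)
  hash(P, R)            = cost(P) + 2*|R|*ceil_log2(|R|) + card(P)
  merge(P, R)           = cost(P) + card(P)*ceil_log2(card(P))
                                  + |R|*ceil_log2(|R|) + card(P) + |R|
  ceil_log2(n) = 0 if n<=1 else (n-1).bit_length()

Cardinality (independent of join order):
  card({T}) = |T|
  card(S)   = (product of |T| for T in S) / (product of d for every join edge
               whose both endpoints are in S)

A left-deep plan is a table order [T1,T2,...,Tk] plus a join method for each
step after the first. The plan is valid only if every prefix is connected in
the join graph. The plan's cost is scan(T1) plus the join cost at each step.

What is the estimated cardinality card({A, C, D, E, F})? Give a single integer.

Tables in S: A(50), C(100), D(20), E(20), F(40)
Edges inside S: F-A(d=5), A-C(d=2), C-D(d=4), D-E(d=10)
numerator = 50 * 100 * 20 * 20 * 40 = 80000000
denominator = 5 * 2 * 4 * 10 = 400
card(S) = 80000000 / 400 = 200000

200000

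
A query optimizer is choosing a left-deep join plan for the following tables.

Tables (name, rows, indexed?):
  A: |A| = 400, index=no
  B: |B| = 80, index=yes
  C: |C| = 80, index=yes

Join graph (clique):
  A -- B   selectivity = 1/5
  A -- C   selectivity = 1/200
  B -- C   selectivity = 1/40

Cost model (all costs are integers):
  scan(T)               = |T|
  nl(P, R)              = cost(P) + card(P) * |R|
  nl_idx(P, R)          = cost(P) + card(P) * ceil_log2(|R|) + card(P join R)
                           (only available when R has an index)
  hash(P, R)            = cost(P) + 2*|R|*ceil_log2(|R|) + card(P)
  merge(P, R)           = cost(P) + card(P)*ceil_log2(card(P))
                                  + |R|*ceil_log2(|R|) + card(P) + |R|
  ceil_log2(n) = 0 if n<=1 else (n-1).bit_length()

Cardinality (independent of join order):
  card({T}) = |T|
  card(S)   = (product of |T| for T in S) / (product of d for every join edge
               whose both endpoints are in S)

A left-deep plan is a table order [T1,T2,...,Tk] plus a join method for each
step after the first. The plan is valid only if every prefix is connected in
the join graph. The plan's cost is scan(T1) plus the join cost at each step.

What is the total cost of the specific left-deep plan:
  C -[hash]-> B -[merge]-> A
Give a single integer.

6720

step 1: scan C: cost=80, card=80
step 2: join B via hash
    card(P join B) = 80*80/(40) = 160
    cost = 80 + 2*80*7 + 80 = 1280
step 3: join A via merge
    card(P join A) = 160*400/(5*200) = 64
    cost = 1280 + 160*8 + 400*9 + 160 + 400 = 6720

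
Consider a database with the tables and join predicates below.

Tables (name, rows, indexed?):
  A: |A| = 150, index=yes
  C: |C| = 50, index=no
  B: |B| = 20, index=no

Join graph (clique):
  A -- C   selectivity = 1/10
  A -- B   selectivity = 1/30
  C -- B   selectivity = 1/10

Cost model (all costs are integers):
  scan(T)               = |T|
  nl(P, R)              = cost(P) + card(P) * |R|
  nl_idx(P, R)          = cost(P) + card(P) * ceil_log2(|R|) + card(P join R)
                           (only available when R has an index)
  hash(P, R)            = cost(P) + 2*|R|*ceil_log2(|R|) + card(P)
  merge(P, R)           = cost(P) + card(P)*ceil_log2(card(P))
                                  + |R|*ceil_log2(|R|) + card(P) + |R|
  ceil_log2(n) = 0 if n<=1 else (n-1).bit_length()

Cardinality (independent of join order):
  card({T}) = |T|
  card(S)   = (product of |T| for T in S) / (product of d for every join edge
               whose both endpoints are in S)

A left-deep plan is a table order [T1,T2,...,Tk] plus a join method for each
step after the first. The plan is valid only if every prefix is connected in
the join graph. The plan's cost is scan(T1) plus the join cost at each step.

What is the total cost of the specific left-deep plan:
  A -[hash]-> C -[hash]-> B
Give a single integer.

step 1: scan A: cost=150, card=150
step 2: join C via hash
    card(P join C) = 150*50/(10) = 750
    cost = 150 + 2*50*6 + 150 = 900
step 3: join B via hash
    card(P join B) = 750*20/(30*10) = 50
    cost = 900 + 2*20*5 + 750 = 1850

1850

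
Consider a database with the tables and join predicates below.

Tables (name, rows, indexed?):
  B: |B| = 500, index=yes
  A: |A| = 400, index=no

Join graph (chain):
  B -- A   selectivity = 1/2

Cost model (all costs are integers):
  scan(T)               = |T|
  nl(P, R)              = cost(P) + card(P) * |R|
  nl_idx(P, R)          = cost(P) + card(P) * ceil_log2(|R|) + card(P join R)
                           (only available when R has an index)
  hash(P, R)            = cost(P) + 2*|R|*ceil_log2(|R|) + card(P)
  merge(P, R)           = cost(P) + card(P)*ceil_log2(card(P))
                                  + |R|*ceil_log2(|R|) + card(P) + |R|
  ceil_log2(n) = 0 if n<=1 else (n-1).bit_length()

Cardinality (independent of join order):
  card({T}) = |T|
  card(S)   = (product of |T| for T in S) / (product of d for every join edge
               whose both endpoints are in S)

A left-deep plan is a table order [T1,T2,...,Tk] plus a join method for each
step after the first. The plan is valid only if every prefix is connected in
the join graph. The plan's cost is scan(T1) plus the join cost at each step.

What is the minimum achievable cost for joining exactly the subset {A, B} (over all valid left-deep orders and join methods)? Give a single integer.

Selinger DP over subsets of {A,B}:
  {B}: scan cost=500, card=500
  {A}: scan cost=400, card=400
  {AB}: card=100000; try (A,hash)→8200, (B,merge)→9400, (A,merge)→9500, (B,hash)→9800, (B,nl_idx)→104000, (B,nl)→200400 …(+1); best=8200 via (A,hash)

8200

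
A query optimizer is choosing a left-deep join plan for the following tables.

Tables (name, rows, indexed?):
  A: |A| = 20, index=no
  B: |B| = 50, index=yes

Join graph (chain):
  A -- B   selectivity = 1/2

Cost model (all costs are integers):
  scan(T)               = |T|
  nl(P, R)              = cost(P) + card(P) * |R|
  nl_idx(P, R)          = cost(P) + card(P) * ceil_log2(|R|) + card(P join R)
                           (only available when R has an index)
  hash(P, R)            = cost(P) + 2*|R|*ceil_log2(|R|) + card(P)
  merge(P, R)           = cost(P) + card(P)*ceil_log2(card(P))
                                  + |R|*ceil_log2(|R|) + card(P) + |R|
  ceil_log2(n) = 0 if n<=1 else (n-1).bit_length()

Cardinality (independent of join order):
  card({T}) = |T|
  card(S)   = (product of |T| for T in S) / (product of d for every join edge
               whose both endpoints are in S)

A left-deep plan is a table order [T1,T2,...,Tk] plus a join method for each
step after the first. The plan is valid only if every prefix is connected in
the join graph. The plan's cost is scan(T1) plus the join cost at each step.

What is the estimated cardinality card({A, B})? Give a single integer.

Tables in S: A(20), B(50)
Edges inside S: A-B(d=2)
numerator = 20 * 50 = 1000
denominator = 2 = 2
card(S) = 1000 / 2 = 500

500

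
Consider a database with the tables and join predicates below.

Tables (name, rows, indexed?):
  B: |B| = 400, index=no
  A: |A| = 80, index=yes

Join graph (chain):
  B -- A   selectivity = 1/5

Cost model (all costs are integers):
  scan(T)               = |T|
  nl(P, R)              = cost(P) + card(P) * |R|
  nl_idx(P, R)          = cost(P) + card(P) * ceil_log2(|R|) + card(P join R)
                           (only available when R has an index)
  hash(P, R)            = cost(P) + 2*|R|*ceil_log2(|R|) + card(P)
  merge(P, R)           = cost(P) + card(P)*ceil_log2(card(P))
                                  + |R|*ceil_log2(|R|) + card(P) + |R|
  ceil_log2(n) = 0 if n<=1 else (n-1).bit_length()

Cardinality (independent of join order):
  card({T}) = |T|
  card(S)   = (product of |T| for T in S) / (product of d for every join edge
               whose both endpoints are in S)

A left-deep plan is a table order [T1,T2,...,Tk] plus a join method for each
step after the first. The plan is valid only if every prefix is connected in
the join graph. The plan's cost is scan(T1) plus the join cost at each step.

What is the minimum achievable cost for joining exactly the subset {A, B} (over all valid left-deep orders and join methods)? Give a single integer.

Selinger DP over subsets of {A,B}:
  {B}: scan cost=400, card=400
  {A}: scan cost=80, card=80
  {AB}: card=6400; try (A,hash)→1920, (B,merge)→4720, (A,merge)→5040, (B,hash)→7360, (A,nl_idx)→9600, (B,nl)→32080 …(+1); best=1920 via (A,hash)

1920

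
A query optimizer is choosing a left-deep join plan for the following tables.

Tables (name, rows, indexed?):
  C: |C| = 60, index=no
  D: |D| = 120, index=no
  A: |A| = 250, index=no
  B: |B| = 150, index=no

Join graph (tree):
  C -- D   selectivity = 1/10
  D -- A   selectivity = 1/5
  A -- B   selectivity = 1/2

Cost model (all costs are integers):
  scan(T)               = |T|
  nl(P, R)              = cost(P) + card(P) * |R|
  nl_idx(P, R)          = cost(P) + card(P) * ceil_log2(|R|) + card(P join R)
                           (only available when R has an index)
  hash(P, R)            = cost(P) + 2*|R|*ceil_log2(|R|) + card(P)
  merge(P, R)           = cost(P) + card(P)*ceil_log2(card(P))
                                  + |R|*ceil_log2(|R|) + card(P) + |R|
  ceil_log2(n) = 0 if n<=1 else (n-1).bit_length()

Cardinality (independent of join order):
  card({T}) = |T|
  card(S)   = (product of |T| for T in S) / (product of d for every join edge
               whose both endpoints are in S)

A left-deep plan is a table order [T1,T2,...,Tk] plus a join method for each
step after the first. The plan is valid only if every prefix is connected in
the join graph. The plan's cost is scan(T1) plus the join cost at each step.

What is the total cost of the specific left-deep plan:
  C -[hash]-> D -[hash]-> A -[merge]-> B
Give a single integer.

step 1: scan C: cost=60, card=60
step 2: join D via hash
    card(P join D) = 60*120/(10) = 720
    cost = 60 + 2*120*7 + 60 = 1800
step 3: join A via hash
    card(P join A) = 720*250/(5) = 36000
    cost = 1800 + 2*250*8 + 720 = 6520
step 4: join B via merge
    card(P join B) = 36000*150/(2) = 2700000
    cost = 6520 + 36000*16 + 150*8 + 36000 + 150 = 619870

619870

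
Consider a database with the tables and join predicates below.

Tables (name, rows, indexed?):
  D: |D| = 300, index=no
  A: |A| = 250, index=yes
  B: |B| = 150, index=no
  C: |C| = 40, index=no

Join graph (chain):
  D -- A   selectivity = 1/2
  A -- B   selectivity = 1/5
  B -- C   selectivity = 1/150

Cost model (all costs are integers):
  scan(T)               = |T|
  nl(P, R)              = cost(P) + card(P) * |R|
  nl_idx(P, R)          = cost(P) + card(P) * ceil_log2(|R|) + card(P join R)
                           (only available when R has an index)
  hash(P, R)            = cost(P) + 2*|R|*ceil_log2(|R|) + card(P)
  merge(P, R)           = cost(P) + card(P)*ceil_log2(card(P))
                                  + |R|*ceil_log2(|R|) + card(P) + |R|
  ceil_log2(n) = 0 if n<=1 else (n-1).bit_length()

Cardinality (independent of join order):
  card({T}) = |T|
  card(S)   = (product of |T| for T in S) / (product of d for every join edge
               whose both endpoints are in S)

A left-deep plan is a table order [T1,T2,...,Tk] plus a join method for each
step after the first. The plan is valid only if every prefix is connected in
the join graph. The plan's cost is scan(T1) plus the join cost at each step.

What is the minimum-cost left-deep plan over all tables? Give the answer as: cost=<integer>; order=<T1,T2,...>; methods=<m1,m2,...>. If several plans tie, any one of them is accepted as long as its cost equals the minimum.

cost=10500; order=B,C,A,D; methods=hash,nl_idx,hash

Selinger DP (subsets sized 1..n):
  {D}: scan cost=300, card=300
  {A}: scan cost=250, card=250
  {B}: scan cost=150, card=150
  {C}: scan cost=40, card=40
  {AD}: card=37500; try (A,hash)→4600, (D,merge)→5500, (A,merge)→5550, (D,hash)→5900, (A,nl_idx)→40200, (D,nl)→75250 …(+1); best=4600 via (A,hash)
  {AB}: card=7500; try (B,hash)→2900, (A,merge)→3750, (B,merge)→3850, (A,hash)→4300, (A,nl_idx)→8850, (A,nl)→37650 …(+1); best=2900 via (B,hash)
  {BC}: card=40; try (C,hash)→780, (B,merge)→1670, (C,merge)→1780, (B,hash)→2480, (B,nl)→6040, (C,nl)→6150; best=780 via (C,hash)
  {ABD}: card=1125000; try (D,hash)→15800, (B,hash)→44500, (D,merge)→110900, (B,merge)→643450, (D,nl)→2252900, (B,nl)→5629600; best=15800 via (D,hash)
  {ABC}: card=2000; try (A,nl_idx)→3100, (A,merge)→3310, (A,hash)→4820, (A,nl)→10780, (C,hash)→10880, (C,merge)→108180 …(+1); best=3100 via (A,nl_idx)
  {ABCD}: card=300000; try (D,hash)→10500, (D,merge)→30100, (D,nl)→603100, (C,hash)→1141280, (C,merge)→24766080, (C,nl)→45015800; best=10500 via (D,hash)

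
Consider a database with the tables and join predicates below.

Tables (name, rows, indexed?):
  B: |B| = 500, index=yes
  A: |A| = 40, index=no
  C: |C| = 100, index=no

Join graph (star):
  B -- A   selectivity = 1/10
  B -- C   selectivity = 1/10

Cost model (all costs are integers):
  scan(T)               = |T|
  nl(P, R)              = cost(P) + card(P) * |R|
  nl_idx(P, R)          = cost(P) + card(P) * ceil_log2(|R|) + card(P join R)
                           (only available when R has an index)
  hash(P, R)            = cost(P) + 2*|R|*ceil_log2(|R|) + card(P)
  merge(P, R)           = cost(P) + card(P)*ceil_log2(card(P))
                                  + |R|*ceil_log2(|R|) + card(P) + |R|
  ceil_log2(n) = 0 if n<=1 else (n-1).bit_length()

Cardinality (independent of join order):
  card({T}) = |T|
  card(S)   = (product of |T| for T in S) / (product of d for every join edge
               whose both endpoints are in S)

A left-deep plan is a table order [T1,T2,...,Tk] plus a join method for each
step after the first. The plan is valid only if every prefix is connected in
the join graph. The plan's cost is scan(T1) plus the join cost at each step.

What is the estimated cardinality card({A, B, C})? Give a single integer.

20000

Tables in S: A(40), B(500), C(100)
Edges inside S: B-A(d=10), B-C(d=10)
numerator = 40 * 500 * 100 = 2000000
denominator = 10 * 10 = 100
card(S) = 2000000 / 100 = 20000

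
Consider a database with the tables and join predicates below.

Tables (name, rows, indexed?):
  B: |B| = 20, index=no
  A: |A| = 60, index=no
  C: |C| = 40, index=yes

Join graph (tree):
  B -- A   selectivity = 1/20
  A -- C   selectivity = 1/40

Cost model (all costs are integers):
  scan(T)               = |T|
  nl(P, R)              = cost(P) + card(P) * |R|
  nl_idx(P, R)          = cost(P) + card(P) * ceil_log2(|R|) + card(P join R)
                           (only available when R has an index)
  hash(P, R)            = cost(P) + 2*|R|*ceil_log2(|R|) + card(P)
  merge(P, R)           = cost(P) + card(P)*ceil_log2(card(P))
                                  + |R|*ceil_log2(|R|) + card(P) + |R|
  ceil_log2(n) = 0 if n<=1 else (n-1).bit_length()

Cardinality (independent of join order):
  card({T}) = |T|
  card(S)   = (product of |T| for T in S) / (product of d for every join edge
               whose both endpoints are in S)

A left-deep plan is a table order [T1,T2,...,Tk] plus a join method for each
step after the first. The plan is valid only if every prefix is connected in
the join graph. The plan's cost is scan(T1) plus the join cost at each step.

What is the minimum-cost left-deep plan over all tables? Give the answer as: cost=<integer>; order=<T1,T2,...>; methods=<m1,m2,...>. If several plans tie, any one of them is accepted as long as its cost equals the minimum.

cost=740; order=A,B,C; methods=hash,nl_idx

Selinger DP (subsets sized 1..n):
  {B}: scan cost=20, card=20
  {A}: scan cost=60, card=60
  {C}: scan cost=40, card=40
  {AB}: card=60; try (B,hash)→320, (A,merge)→560, (B,merge)→600, (A,hash)→760, (A,nl)→1220, (B,nl)→1260; best=320 via (B,hash)
  {AC}: card=60; try (C,nl_idx)→480, (C,hash)→600, (A,merge)→740, (C,merge)→760, (A,hash)→800, (A,nl)→2440 …(+1); best=480 via (C,nl_idx)
  {ABC}: card=60; try (C,nl_idx)→740, (B,hash)→740, (C,hash)→860, (C,merge)→1020, (B,merge)→1020, (B,nl)→1680 …(+1); best=740 via (C,nl_idx)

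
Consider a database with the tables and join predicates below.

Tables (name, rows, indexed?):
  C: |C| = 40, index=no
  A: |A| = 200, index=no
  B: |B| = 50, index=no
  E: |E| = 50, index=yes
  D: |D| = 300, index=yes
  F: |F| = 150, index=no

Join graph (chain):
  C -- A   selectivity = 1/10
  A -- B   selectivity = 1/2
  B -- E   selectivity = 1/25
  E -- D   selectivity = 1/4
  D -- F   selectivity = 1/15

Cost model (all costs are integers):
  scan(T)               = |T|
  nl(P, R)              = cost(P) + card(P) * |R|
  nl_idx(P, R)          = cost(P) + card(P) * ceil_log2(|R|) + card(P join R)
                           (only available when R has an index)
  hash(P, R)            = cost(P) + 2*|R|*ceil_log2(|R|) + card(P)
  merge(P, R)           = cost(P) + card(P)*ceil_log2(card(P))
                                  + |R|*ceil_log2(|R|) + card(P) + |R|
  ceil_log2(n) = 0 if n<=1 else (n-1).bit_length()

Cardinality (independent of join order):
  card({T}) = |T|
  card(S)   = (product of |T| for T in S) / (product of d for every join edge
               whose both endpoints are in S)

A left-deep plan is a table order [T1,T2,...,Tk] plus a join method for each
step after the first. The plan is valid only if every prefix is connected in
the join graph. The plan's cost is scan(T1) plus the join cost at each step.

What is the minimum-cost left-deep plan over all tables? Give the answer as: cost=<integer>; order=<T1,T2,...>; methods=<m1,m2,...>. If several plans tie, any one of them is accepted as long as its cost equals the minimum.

Selinger DP (subsets sized 1..n):
  {C}: scan cost=40, card=40
  {A}: scan cost=200, card=200
  {B}: scan cost=50, card=50
  {E}: scan cost=50, card=50
  {D}: scan cost=300, card=300
  {F}: scan cost=150, card=150
  {AC}: card=800; try (C,hash)→880, (A,merge)→2120, (C,merge)→2280, (A,hash)→3280, (A,nl)→8040, (C,nl)→8200; best=880 via (C,hash)
  {AB}: card=5000; try (B,hash)→1000, (A,merge)→2200, (B,merge)→2350, (A,hash)→3300, (A,nl)→10050, (B,nl)→10200; best=1000 via (B,hash)
  {BE}: card=100; try (E,nl_idx)→450, (E,hash)→700, (B,hash)→700, (E,merge)→750, (B,merge)→750, (E,nl)→2550 …(+1); best=450 via (E,nl_idx)
  {DE}: card=3750; try (E,hash)→1200, (D,merge)→3400, (E,merge)→3650, (D,nl_idx)→4250, (D,hash)→5500, (E,nl_idx)→5850 …(+2); best=1200 via (E,hash)
  {DF}: card=3000; try (F,hash)→3000, (D,merge)→4500, (D,nl_idx)→4500, (F,merge)→4650, (D,hash)→5700, (D,nl)→45150 …(+1); best=3000 via (F,hash)
  {ABC}: card=20000; try (B,hash)→2280, (C,hash)→6480, (B,merge)→10030, (B,nl)→40880, (C,merge)→71280, (C,nl)→201000; best=2280 via (B,hash)
  {ABE}: card=10000; try (A,merge)→3050, (A,hash)→3750, (E,hash)→6600, (A,nl)→20450, (E,nl_idx)→41000, (E,merge)→71350 …(+1); best=3050 via (A,merge)
  {BDE}: card=7500; try (D,merge)→4250, (B,hash)→5550, (D,hash)→5950, (D,nl_idx)→8850, (D,nl)→30450, (B,merge)→50300 …(+1); best=4250 via (D,merge)
  {DEF}: card=37500; try (E,hash)→6600, (F,hash)→7350, (E,merge)→42350, (F,merge)→51300, (E,nl_idx)→58500, (E,nl)→153000 …(+1); best=6600 via (E,hash)
  {ABCE}: card=40000; try (C,hash)→13530, (E,hash)→22880, (C,merge)→153330, (E,nl_idx)→162280, (E,merge)→322630, (C,nl)→403050 …(+1); best=13530 via (C,hash)
  {ABDE}: card=750000; try (A,hash)→14950, (D,hash)→18450, (A,merge)→111050, (D,merge)→156050, (D,nl_idx)→843050, (A,nl)→1504250 …(+1); best=14950 via (A,hash)
  {BDEF}: card=75000; try (F,hash)→14150, (B,hash)→44700, (F,merge)→110600, (B,merge)→644450, (F,nl)→1129250, (B,nl)→1881600; best=14150 via (F,hash)
  {ABCDE}: card=3000000; try (D,hash)→58930, (D,merge)→696530, (C,hash)→765430, (D,nl_idx)→3373530, (D,nl)→12013530, (C,merge)→15765230 …(+1); best=58930 via (D,hash)
  {ABDEF}: card=7500000; try (A,hash)→92350, (F,hash)→767350, (A,merge)→1365950, (A,nl)→15014150, (F,merge)→15766300, (F,nl)→112514950; best=92350 via (A,hash)
  {ABCDEF}: card=30000000; try (F,hash)→3061330, (C,hash)→7592830, (F,merge)→69060280, (C,merge)→180092630, (C,nl)→300092350, (F,nl)→450058930; best=3061330 via (F,hash)

cost=3061330; order=B,E,A,C,D,F; methods=nl_idx,merge,hash,hash,hash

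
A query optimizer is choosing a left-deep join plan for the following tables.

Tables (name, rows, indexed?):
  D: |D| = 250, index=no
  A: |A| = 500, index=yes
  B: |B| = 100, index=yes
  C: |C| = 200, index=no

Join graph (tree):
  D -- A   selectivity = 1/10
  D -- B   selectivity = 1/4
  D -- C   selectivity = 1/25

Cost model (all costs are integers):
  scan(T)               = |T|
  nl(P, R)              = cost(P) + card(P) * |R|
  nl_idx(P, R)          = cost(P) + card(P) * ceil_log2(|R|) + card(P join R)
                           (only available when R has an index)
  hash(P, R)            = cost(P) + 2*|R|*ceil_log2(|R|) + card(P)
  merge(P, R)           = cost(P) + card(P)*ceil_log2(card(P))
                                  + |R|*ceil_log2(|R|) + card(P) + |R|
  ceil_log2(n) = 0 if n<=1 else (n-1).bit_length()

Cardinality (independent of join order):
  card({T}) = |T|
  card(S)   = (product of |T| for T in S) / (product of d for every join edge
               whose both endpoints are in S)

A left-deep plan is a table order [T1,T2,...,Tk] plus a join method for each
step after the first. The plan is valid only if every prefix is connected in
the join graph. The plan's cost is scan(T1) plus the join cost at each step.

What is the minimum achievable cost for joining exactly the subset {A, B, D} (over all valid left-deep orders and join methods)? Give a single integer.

17150

Selinger DP over subsets of {A,B,D}:
  {D}: scan cost=250, card=250
  {A}: scan cost=500, card=500
  {B}: scan cost=100, card=100
  {AD}: card=12500; try (D,hash)→5000, (A,merge)→7500, (D,merge)→7750, (A,hash)→9500, (A,nl_idx)→15000, (A,nl)→125250 …(+1); best=5000 via (D,hash)
  {BD}: card=6250; try (B,hash)→1900, (D,merge)→3150, (B,merge)→3300, (D,hash)→4200, (B,nl_idx)→8250, (D,nl)→25100 …(+1); best=1900 via (B,hash)
  {ABD}: card=312500; try (A,hash)→17150, (B,hash)→18900, (A,merge)→94400, (B,merge)→193300, (A,nl_idx)→370650, (B,nl_idx)→405000 …(+2); best=17150 via (A,hash)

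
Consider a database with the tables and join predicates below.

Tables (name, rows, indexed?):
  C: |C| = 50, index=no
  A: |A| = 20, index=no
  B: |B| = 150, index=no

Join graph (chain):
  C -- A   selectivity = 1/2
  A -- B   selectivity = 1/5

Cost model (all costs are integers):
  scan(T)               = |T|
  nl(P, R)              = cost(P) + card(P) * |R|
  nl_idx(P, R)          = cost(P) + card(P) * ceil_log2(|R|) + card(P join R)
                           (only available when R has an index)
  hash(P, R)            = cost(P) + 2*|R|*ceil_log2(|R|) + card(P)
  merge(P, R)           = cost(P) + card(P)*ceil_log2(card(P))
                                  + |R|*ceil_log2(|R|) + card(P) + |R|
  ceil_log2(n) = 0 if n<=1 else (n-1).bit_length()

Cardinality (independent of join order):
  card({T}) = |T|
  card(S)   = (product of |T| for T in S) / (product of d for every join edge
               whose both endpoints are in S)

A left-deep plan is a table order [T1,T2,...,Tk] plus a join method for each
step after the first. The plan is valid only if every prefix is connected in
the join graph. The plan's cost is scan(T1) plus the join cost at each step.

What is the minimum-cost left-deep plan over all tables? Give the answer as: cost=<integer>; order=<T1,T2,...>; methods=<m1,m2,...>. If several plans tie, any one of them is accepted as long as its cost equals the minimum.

Selinger DP (subsets sized 1..n):
  {C}: scan cost=50, card=50
  {A}: scan cost=20, card=20
  {B}: scan cost=150, card=150
  {AC}: card=500; try (A,hash)→300, (C,merge)→490, (A,merge)→520, (C,hash)→640, (C,nl)→1020, (A,nl)→1050; best=300 via (A,hash)
  {AB}: card=600; try (A,hash)→500, (B,merge)→1490, (A,merge)→1620, (B,hash)→2440, (B,nl)→3020, (A,nl)→3150; best=500 via (A,hash)
  {ABC}: card=15000; try (C,hash)→1700, (B,hash)→3200, (B,merge)→6650, (C,merge)→7450, (C,nl)→30500, (B,nl)→75300; best=1700 via (C,hash)

cost=1700; order=B,A,C; methods=hash,hash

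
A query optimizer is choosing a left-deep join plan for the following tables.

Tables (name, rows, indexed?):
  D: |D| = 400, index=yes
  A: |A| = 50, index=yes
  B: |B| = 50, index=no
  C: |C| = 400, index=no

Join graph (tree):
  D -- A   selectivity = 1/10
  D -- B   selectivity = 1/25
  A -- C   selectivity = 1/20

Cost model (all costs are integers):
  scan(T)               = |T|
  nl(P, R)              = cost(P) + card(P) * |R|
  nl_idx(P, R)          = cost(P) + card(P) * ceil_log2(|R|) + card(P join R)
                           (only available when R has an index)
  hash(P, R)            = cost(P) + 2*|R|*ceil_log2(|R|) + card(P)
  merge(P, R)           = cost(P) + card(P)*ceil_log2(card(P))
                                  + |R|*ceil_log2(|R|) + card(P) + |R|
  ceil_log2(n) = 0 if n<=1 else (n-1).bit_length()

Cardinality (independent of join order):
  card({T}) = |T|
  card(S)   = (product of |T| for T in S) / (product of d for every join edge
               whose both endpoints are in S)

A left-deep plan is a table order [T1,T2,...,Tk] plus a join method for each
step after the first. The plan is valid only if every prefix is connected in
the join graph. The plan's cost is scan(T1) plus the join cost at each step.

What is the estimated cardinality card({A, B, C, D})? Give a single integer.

Tables in S: A(50), B(50), C(400), D(400)
Edges inside S: D-A(d=10), D-B(d=25), A-C(d=20)
numerator = 50 * 50 * 400 * 400 = 400000000
denominator = 10 * 25 * 20 = 5000
card(S) = 400000000 / 5000 = 80000

80000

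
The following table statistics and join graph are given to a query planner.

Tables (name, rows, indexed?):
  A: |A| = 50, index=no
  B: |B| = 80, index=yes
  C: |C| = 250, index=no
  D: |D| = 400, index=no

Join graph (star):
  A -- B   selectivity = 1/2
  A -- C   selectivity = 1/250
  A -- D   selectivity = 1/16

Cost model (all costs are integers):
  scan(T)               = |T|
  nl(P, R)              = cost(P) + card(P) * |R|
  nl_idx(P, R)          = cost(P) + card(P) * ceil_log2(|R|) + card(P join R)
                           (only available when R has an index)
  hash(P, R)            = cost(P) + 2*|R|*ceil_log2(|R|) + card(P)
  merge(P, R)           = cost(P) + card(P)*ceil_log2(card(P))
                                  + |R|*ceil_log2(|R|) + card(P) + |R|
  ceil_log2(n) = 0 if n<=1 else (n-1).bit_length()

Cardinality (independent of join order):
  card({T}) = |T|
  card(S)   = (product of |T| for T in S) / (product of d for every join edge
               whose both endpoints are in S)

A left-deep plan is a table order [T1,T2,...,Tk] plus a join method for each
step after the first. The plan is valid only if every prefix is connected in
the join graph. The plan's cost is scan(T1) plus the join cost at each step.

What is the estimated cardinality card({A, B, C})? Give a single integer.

Tables in S: A(50), B(80), C(250)
Edges inside S: A-B(d=2), A-C(d=250)
numerator = 50 * 80 * 250 = 1000000
denominator = 2 * 250 = 500
card(S) = 1000000 / 500 = 2000

2000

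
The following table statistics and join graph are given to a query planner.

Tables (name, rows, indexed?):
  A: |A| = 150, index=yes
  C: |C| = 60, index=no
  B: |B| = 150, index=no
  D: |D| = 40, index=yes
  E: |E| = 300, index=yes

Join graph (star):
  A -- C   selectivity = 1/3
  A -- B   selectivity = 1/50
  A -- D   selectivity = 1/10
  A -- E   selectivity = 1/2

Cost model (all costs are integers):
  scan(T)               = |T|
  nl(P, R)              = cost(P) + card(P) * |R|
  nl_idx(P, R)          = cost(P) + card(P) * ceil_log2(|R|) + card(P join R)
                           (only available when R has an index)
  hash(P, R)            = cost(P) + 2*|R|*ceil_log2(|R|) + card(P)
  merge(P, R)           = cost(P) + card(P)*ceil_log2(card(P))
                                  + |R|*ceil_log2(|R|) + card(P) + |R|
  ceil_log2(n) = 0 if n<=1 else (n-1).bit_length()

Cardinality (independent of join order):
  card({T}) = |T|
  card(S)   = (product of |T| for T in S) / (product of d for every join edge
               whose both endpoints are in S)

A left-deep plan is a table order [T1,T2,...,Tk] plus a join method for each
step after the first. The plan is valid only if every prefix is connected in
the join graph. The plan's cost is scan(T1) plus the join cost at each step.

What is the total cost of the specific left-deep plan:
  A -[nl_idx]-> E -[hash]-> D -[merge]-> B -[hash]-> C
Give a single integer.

1939050

step 1: scan A: cost=150, card=150
step 2: join E via nl_idx
    card(P join E) = 150*300/(2) = 22500
    cost = 150 + 150*9 + 22500 = 24000
step 3: join D via hash
    card(P join D) = 22500*40/(10) = 90000
    cost = 24000 + 2*40*6 + 22500 = 46980
step 4: join B via merge
    card(P join B) = 90000*150/(50) = 270000
    cost = 46980 + 90000*17 + 150*8 + 90000 + 150 = 1668330
step 5: join C via hash
    card(P join C) = 270000*60/(3) = 5400000
    cost = 1668330 + 2*60*6 + 270000 = 1939050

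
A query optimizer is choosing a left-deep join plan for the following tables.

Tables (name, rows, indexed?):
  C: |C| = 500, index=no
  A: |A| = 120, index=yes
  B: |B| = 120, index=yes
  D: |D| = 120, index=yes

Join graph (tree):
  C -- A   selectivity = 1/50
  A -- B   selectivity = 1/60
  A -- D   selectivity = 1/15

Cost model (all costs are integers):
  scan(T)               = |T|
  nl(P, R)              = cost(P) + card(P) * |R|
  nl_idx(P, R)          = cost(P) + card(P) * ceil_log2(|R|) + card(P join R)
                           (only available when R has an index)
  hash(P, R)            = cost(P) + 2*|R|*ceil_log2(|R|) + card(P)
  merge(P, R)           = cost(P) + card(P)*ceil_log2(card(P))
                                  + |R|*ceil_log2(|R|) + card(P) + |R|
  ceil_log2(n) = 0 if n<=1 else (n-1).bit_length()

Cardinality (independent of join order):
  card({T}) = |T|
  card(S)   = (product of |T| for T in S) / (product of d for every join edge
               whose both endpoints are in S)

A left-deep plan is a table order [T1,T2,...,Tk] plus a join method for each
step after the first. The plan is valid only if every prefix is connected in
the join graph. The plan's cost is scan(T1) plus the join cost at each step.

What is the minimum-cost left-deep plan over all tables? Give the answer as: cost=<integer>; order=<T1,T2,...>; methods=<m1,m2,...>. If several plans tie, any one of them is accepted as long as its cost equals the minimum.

cost=9640; order=C,A,B,D; methods=hash,hash,hash

Selinger DP (subsets sized 1..n):
  {C}: scan cost=500, card=500
  {A}: scan cost=120, card=120
  {B}: scan cost=120, card=120
  {D}: scan cost=120, card=120
  {AC}: card=1200; try (A,hash)→2680, (A,nl_idx)→5200, (C,merge)→6080, (A,merge)→6460, (C,hash)→9240, (C,nl)→60120 …(+1); best=2680 via (A,hash)
  {AB}: card=240; try (B,nl_idx)→1200, (A,nl_idx)→1200, (B,hash)→1920, (A,hash)→1920, (B,merge)→2040, (A,merge)→2040 …(+2); best=1200 via (B,nl_idx)
  {AD}: card=960; try (D,hash)→1920, (D,nl_idx)→1920, (A,hash)→1920, (A,nl_idx)→1920, (D,merge)→2040, (A,merge)→2040 …(+2); best=1920 via (D,hash)
  {ABC}: card=2400; try (B,hash)→5560, (C,merge)→8360, (C,hash)→10440, (B,nl_idx)→13480, (B,merge)→18040, (C,nl)→121200 …(+1); best=5560 via (B,hash)
  {ACD}: card=9600; try (D,hash)→5560, (C,hash)→11880, (C,merge)→17480, (D,merge)→18040, (D,nl_idx)→20680, (D,nl)→146680 …(+1); best=5560 via (D,hash)
  {ABD}: card=1920; try (D,hash)→3120, (D,merge)→4320, (B,hash)→4560, (D,nl_idx)→4800, (B,nl_idx)→10560, (B,merge)→13440 …(+2); best=3120 via (D,hash)
  {ABCD}: card=19200; try (D,hash)→9640, (C,hash)→14040, (B,hash)→16840, (C,merge)→31160, (D,merge)→37720, (D,nl_idx)→41560 …(+5); best=9640 via (D,hash)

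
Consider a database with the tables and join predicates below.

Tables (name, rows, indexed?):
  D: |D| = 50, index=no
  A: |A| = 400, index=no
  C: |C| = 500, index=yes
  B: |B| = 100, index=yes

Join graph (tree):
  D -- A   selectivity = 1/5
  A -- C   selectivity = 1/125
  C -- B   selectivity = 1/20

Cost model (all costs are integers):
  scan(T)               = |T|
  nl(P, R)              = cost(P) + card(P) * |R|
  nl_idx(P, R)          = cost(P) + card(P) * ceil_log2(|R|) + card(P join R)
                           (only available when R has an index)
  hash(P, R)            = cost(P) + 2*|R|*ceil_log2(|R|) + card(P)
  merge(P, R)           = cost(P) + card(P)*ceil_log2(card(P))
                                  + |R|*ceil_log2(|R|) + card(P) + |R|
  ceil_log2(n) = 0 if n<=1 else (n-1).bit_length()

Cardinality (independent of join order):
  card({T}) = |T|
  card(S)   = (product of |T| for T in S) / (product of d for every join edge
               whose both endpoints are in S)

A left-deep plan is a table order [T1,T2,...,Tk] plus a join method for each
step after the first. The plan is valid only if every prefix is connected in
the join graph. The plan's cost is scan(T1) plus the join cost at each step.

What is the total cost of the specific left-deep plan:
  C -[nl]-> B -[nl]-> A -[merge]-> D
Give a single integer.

step 1: scan C: cost=500, card=500
step 2: join B via nl
    card(P join B) = 500*100/(20) = 2500
    cost = 500 + 500*100 = 50500
step 3: join A via nl
    card(P join A) = 2500*400/(125) = 8000
    cost = 50500 + 2500*400 = 1050500
step 4: join D via merge
    card(P join D) = 8000*50/(5) = 80000
    cost = 1050500 + 8000*13 + 50*6 + 8000 + 50 = 1162850

1162850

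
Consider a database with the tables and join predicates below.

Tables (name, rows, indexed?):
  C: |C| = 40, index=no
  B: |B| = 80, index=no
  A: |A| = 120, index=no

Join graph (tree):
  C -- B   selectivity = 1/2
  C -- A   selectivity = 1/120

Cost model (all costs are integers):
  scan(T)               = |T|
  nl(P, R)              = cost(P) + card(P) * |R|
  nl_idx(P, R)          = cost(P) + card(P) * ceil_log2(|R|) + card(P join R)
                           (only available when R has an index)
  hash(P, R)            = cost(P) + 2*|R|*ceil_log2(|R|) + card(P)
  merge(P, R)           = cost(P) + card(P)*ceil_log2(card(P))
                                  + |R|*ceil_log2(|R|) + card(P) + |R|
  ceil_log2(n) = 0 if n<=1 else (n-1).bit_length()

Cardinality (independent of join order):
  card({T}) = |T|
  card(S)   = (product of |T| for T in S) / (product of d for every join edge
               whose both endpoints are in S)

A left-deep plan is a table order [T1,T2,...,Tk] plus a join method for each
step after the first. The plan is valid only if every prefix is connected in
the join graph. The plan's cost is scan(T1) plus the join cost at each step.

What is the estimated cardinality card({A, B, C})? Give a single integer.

1600

Tables in S: A(120), B(80), C(40)
Edges inside S: C-B(d=2), C-A(d=120)
numerator = 120 * 80 * 40 = 384000
denominator = 2 * 120 = 240
card(S) = 384000 / 240 = 1600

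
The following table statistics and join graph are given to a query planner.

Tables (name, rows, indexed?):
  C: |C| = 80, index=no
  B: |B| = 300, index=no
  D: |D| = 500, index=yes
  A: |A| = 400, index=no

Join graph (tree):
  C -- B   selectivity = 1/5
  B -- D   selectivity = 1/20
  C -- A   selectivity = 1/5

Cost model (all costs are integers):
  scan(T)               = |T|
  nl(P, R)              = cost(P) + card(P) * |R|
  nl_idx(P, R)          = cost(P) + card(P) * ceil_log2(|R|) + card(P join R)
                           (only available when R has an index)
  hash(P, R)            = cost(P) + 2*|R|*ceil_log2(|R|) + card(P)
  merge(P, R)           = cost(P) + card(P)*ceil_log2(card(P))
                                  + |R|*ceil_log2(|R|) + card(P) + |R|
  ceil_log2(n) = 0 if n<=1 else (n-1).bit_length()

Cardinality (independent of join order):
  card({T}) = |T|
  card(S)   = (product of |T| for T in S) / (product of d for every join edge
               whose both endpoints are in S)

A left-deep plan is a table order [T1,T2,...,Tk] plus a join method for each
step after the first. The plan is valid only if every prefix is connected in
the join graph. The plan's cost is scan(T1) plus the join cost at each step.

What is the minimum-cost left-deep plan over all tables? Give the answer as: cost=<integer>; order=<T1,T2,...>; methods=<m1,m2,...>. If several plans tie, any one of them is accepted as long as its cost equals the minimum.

Selinger DP (subsets sized 1..n):
  {C}: scan cost=80, card=80
  {B}: scan cost=300, card=300
  {D}: scan cost=500, card=500
  {A}: scan cost=400, card=400
  {BC}: card=4800; try (C,hash)→1720, (B,merge)→3720, (C,merge)→3940, (B,hash)→5560, (B,nl)→24080, (C,nl)→24300; best=1720 via (C,hash)
  {AC}: card=6400; try (C,hash)→1920, (A,merge)→4720, (C,merge)→5040, (A,hash)→7360, (A,nl)→32080, (C,nl)→32400; best=1920 via (C,hash)
  {BD}: card=7500; try (B,hash)→6400, (D,merge)→8300, (B,merge)→8500, (D,hash)→9600, (D,nl_idx)→10500, (D,nl)→150300 …(+1); best=6400 via (B,hash)
  {BCD}: card=120000; try (C,hash)→15020, (D,hash)→15520, (D,merge)→73920, (C,merge)→112040, (D,nl_idx)→164920, (C,nl)→606400 …(+1); best=15020 via (C,hash)
  {ABC}: card=384000; try (B,hash)→13720, (A,hash)→13720, (A,merge)→72920, (B,merge)→94520, (A,nl)→1921720, (B,nl)→1921920; best=13720 via (B,hash)
  {ABCD}: card=9600000; try (A,hash)→142220, (D,hash)→406720, (A,merge)→2179020, (D,merge)→7698720, (D,nl_idx)→13069720, (A,nl)→48015020 …(+1); best=142220 via (A,hash)

cost=142220; order=D,B,C,A; methods=hash,hash,hash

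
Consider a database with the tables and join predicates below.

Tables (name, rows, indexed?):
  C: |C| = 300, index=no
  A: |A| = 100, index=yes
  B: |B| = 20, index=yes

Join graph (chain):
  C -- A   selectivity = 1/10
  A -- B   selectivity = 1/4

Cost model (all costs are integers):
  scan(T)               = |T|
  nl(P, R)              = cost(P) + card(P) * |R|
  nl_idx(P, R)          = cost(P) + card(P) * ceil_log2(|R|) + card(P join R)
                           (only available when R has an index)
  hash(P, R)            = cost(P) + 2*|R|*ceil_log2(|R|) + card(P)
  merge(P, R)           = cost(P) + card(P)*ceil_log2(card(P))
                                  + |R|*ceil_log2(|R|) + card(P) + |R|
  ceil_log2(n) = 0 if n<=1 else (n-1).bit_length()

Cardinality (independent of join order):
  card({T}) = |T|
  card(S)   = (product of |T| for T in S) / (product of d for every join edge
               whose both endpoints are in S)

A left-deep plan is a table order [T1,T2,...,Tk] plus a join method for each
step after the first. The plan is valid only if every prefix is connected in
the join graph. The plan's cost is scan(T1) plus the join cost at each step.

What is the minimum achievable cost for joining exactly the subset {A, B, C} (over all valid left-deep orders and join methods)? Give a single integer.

Selinger DP over subsets of {A,B,C}:
  {C}: scan cost=300, card=300
  {A}: scan cost=100, card=100
  {B}: scan cost=20, card=20
  {AC}: card=3000; try (A,hash)→2000, (C,merge)→3900, (A,merge)→4100, (A,nl_idx)→5400, (C,hash)→5600, (C,nl)→30100 …(+1); best=2000 via (A,hash)
  {AB}: card=500; try (B,hash)→400, (A,nl_idx)→660, (A,merge)→940, (B,merge)→1020, (B,nl_idx)→1100, (A,hash)→1440 …(+2); best=400 via (B,hash)
  {ABC}: card=15000; try (B,hash)→5200, (C,hash)→6300, (C,merge)→8400, (B,nl_idx)→32000, (B,merge)→41120, (B,nl)→62000 …(+1); best=5200 via (B,hash)

5200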